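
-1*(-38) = 38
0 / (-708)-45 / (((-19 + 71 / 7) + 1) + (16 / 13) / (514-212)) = 618345 / 107909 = 5.73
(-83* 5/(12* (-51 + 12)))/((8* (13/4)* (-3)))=-415/36504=-0.01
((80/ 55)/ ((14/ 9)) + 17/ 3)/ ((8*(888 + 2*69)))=1525/ 1896048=0.00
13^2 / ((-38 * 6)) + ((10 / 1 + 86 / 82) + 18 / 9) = 115051 / 9348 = 12.31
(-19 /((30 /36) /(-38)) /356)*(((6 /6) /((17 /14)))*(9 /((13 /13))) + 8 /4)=34656 /1513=22.91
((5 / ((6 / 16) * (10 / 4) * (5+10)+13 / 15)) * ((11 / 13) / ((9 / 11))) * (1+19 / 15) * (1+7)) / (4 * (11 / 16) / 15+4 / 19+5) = 90956800 / 78112983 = 1.16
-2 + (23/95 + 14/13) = -841/1235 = -0.68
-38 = -38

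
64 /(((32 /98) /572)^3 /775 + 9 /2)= 34127778910825600 /2399609454667553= 14.22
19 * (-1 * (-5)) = 95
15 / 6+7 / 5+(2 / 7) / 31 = 8483 / 2170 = 3.91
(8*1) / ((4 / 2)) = 4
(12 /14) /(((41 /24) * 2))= 72 /287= 0.25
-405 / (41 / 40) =-395.12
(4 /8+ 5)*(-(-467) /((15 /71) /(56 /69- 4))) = -8023994 /207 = -38763.26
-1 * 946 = -946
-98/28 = -7/2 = -3.50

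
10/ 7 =1.43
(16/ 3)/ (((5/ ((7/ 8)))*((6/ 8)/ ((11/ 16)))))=77/ 90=0.86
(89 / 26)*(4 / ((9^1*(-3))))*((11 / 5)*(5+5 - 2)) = -15664 / 1755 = -8.93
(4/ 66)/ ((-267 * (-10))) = 1/ 44055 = 0.00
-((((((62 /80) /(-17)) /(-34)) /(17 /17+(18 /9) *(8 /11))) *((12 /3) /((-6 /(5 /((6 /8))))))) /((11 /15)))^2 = -24025 /2191925124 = -0.00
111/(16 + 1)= 111/17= 6.53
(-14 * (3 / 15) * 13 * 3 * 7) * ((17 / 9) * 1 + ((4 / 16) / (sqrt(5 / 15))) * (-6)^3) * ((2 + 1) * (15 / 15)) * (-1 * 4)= -840612.40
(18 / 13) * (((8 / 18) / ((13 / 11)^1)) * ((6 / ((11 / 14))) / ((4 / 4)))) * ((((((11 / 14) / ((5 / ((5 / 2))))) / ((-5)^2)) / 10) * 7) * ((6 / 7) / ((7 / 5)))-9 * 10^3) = -1058399208 / 29575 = -35786.96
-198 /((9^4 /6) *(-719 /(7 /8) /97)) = 7469 /349434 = 0.02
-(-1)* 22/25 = 22/25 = 0.88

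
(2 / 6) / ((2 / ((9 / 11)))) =3 / 22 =0.14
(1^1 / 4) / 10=1 / 40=0.02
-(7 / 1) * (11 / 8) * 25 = -1925 / 8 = -240.62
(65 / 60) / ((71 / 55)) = 715 / 852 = 0.84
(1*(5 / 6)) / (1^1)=5 / 6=0.83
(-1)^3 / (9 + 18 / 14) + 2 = 137 / 72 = 1.90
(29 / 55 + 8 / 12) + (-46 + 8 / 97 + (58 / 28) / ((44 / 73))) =-37004621 / 896280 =-41.29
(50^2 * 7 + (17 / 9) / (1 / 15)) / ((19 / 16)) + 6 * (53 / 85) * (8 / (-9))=14757.38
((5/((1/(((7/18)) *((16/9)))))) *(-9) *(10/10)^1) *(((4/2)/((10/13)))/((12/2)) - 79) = 65996/27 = 2444.30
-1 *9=-9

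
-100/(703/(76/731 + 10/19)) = -0.09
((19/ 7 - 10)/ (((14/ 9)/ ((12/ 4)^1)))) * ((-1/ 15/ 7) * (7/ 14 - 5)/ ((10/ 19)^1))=-78489/ 68600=-1.14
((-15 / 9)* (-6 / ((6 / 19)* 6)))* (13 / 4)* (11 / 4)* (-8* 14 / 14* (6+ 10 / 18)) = -801515 / 324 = -2473.81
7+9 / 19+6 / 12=303 / 38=7.97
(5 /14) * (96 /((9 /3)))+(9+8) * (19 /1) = 2341 /7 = 334.43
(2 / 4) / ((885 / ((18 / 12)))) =0.00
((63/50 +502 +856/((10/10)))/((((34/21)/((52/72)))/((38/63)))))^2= 281798702233321/2106810000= 133756.11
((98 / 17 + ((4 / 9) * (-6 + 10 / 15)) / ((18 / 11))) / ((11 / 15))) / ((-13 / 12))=-356600 / 65637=-5.43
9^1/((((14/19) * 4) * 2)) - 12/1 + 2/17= -19717/1904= -10.36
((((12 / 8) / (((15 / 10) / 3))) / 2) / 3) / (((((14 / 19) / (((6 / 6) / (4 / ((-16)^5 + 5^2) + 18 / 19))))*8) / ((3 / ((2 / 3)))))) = 486677457 / 1207925888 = 0.40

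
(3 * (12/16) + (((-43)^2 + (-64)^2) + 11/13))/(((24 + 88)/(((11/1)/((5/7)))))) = 3402311/4160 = 817.86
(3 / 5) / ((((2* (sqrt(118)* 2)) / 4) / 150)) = 45* sqrt(118) / 59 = 8.29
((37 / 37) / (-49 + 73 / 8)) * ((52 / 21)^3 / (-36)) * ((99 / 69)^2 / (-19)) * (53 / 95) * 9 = -163948928 / 28493529645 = -0.01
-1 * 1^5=-1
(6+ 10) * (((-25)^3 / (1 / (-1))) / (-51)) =-250000 / 51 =-4901.96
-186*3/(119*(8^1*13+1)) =-0.04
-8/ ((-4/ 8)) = 16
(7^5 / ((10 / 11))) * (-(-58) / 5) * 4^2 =85782928 / 25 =3431317.12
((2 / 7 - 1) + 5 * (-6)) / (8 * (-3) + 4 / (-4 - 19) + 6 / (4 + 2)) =4945 / 3731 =1.33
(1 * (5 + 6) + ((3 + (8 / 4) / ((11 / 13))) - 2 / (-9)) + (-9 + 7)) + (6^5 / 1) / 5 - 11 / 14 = 10873171 / 6930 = 1569.00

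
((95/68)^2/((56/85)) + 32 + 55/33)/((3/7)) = 85.47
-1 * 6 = -6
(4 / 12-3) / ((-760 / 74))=74 / 285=0.26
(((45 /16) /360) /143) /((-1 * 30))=-1 /549120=-0.00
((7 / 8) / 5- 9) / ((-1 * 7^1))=353 / 280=1.26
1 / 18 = 0.06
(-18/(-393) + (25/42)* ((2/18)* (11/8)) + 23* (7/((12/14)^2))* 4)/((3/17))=5904038681/1188432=4967.92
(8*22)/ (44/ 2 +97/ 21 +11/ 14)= 7392/ 1151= 6.42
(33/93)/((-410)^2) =11/5211100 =0.00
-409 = -409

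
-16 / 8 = -2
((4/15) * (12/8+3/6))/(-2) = -4/15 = -0.27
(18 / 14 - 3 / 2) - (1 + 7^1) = -115 / 14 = -8.21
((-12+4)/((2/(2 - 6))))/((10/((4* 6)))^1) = 192/5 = 38.40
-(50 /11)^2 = -2500 /121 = -20.66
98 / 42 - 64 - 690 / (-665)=-24191 / 399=-60.63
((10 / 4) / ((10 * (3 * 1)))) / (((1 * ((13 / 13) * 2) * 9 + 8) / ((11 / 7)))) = 11 / 2184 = 0.01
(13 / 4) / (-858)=-1 / 264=-0.00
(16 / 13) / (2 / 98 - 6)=-784 / 3809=-0.21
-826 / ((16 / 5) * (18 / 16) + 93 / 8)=-4720 / 87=-54.25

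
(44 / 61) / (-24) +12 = 4381 / 366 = 11.97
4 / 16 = 1 / 4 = 0.25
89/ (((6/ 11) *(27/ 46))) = 22517/ 81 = 277.99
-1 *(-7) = 7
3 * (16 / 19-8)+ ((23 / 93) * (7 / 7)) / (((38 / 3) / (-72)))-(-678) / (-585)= -24.04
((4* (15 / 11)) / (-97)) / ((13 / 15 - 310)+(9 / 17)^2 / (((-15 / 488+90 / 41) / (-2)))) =750908700 / 4131519802729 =0.00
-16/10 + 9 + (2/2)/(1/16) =117/5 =23.40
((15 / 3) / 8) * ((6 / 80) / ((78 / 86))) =43 / 832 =0.05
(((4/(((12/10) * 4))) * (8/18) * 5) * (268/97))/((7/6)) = 26800/6111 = 4.39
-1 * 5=-5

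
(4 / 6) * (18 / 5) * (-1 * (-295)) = 708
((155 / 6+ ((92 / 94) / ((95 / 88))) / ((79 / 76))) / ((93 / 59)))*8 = 702035572 / 5179635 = 135.54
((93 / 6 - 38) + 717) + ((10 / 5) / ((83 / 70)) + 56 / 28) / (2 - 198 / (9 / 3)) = 1844439 / 2656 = 694.44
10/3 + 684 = 2062/3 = 687.33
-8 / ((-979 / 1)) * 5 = 40 / 979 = 0.04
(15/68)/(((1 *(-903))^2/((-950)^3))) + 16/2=-1034753542/4620651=-223.94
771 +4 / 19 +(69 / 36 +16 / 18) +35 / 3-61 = 495683 / 684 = 724.68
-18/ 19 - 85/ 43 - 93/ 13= -107038/ 10621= -10.08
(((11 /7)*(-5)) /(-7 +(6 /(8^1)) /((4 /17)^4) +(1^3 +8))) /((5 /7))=-11264 /252611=-0.04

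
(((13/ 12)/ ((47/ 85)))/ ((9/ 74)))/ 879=40885/ 2230902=0.02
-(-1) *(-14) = -14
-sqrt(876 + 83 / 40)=-sqrt(351230) / 20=-29.63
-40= -40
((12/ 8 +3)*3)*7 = 189/ 2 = 94.50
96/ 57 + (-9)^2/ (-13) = -4.55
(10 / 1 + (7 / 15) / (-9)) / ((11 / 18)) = 2686 / 165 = 16.28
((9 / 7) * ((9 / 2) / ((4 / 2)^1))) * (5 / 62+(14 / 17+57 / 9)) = 617895 / 29512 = 20.94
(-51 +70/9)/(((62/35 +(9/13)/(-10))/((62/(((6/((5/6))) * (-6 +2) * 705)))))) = 5486845/70764516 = 0.08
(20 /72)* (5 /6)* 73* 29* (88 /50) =862.48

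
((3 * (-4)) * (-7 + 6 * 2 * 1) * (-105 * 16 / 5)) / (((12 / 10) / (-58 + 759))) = 11776800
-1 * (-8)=8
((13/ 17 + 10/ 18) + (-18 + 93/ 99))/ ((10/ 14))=-185437/ 8415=-22.04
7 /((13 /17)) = 9.15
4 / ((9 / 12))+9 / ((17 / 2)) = 326 / 51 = 6.39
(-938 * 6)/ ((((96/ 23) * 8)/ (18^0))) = -10787/ 64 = -168.55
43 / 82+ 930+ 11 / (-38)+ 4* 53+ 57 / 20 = 1145.08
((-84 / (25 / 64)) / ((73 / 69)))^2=137599451136 / 3330625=41313.40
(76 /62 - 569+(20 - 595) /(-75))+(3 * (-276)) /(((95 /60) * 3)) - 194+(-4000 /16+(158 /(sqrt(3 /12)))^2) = 174363278 /1767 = 98677.58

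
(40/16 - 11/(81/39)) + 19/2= 181/27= 6.70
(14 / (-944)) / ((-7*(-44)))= -1 / 20768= -0.00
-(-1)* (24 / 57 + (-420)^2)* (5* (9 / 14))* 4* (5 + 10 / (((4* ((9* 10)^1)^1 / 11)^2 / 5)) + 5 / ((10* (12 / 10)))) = 4237689365 / 342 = 12390904.58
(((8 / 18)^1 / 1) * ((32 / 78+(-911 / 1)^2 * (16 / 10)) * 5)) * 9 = 1035741728 / 39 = 26557480.21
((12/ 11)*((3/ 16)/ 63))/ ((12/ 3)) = 1/ 1232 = 0.00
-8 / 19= -0.42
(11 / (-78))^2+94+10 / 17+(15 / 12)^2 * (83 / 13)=104.58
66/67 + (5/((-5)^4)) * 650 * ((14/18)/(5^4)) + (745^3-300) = 779176486165319/1884375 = 413493325.99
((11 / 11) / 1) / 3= 1 / 3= 0.33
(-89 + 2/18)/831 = -800/7479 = -0.11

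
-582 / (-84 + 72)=97 / 2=48.50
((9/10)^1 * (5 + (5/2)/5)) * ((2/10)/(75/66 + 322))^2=11979/6317235125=0.00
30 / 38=15 / 19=0.79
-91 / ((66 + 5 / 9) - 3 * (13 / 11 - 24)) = -0.67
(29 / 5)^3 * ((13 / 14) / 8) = 317057 / 14000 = 22.65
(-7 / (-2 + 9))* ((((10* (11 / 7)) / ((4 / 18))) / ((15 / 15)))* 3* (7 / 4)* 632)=-234630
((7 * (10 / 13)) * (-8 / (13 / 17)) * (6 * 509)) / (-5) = 5814816 / 169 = 34407.20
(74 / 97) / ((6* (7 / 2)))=74 / 2037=0.04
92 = 92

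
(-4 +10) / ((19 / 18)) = 108 / 19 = 5.68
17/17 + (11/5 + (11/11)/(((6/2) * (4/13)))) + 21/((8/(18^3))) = 918797/60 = 15313.28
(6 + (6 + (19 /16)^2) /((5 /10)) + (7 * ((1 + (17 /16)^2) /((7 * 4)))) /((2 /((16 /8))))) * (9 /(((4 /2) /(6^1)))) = 576.52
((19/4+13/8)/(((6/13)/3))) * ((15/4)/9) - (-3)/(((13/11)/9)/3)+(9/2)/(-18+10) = 70921/832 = 85.24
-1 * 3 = -3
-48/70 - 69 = -2439/35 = -69.69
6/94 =3/47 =0.06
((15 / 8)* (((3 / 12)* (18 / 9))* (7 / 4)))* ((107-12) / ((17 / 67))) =614.27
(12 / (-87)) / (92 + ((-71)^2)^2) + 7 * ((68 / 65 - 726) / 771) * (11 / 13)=-891304606133426 / 160037882822805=-5.57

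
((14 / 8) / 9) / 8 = 7 / 288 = 0.02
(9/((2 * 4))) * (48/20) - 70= -673/10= -67.30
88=88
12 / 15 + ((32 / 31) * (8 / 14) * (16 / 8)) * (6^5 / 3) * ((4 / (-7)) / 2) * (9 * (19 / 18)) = -63031364 / 7595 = -8299.06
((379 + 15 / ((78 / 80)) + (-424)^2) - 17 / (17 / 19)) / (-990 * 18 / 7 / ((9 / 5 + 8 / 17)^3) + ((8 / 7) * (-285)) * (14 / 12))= -7365986881827 / 24429111785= -301.52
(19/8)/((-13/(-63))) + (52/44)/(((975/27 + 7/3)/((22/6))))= 209109/17992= 11.62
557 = 557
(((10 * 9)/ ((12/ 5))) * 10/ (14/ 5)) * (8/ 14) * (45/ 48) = 28125/ 392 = 71.75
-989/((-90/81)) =8901/10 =890.10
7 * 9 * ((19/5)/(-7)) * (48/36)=-45.60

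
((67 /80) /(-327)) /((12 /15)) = -67 /20928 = -0.00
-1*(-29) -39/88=2513/88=28.56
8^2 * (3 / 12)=16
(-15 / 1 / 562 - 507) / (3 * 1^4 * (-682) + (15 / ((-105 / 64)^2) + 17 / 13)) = 2722687695 / 10949888294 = 0.25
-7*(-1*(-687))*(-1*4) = 19236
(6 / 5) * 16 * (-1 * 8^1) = -768 / 5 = -153.60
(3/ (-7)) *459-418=-614.71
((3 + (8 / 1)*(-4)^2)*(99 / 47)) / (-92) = -12969 / 4324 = -3.00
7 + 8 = 15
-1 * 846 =-846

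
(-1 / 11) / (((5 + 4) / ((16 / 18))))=-8 / 891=-0.01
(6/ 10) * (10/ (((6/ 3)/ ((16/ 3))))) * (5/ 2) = 40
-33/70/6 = -0.08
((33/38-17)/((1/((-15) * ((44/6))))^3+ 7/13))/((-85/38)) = 3460600/258383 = 13.39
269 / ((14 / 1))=269 / 14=19.21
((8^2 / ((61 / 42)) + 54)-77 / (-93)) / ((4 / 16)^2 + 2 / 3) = 135.63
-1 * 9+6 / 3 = -7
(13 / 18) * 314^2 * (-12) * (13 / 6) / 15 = -16662724 / 135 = -123427.59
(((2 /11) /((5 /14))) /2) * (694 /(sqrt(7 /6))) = 1388 * sqrt(42) /55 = 163.55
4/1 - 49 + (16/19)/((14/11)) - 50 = -94.34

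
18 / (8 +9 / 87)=2.22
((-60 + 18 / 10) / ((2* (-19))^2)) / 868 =-291 / 6266960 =-0.00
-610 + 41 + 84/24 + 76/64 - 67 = -10101/16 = -631.31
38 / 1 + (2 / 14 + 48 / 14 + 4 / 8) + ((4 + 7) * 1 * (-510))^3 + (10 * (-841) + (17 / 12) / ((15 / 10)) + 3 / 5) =-55615924150411 / 315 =-176558489366.38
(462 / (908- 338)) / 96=77 / 9120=0.01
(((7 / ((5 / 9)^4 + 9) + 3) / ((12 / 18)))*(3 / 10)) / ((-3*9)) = -74983 / 1193480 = -0.06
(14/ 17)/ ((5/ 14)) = 196/ 85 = 2.31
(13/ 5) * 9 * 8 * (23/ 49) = 21528/ 245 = 87.87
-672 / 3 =-224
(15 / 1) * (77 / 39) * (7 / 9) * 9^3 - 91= 217112 / 13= 16700.92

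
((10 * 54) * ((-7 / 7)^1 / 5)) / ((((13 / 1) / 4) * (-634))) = 0.05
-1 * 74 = -74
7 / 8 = 0.88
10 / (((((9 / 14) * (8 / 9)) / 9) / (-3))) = -945 / 2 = -472.50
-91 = -91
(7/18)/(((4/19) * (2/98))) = 6517/72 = 90.51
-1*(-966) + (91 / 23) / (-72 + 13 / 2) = 2910376 / 3013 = 965.94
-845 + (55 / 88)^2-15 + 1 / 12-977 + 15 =-349733 / 192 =-1821.53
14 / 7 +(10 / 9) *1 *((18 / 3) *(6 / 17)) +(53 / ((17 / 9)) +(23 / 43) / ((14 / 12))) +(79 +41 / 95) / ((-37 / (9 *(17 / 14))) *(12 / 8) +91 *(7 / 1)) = 36923663143 / 1119036730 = 33.00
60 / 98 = 30 / 49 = 0.61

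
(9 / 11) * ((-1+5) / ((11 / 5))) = 180 / 121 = 1.49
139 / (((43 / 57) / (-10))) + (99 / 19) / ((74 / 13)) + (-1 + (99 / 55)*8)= -552659509 / 302290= -1828.24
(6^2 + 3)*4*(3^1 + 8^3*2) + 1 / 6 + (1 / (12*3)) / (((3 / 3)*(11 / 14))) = 15861008 / 99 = 160212.20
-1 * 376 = -376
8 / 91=0.09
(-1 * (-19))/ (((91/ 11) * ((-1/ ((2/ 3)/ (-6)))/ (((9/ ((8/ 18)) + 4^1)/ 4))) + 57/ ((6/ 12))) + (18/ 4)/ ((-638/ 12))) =30943/ 205521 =0.15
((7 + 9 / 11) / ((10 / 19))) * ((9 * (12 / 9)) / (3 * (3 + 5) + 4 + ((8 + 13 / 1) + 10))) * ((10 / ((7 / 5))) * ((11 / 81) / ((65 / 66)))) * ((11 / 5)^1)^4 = 2105258672 / 30200625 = 69.71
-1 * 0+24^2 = 576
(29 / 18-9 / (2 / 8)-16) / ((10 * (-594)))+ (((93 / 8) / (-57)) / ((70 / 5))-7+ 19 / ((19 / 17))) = 284234147 / 28440720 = 9.99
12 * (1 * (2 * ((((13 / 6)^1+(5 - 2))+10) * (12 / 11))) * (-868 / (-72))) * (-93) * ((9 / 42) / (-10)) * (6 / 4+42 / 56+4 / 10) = 13904709 / 550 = 25281.29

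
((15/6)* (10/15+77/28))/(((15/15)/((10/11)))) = 1025/132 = 7.77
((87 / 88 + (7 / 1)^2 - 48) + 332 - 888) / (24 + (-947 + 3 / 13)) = 633789 / 1055648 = 0.60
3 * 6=18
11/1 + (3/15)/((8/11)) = 451/40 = 11.28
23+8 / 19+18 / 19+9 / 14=6653 / 266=25.01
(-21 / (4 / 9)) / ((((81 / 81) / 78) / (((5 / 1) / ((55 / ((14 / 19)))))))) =-51597 / 209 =-246.88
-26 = -26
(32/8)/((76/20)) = 20/19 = 1.05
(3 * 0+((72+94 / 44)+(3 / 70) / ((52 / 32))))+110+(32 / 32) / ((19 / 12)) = 35146031 / 190190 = 184.79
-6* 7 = -42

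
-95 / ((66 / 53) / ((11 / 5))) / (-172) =1007 / 1032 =0.98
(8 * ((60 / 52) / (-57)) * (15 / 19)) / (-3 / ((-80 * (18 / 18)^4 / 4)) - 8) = 12000 / 736801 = 0.02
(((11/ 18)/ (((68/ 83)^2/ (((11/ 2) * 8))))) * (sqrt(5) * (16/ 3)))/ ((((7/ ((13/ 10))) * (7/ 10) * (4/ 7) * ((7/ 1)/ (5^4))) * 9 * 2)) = 6772748125 * sqrt(5)/ 13764492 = 1100.25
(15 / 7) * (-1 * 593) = -8895 / 7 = -1270.71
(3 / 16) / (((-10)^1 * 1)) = -3 / 160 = -0.02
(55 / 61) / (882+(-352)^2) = 55 / 7611946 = 0.00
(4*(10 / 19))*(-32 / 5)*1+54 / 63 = -1678 / 133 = -12.62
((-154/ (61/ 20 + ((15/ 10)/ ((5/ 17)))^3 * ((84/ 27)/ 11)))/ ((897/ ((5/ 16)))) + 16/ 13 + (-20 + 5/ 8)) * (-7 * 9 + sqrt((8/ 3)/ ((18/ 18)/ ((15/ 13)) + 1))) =610115962323/ 533705432 - 29053141063 * sqrt(70)/ 11207814072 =1121.48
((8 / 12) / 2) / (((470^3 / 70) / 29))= 203 / 31146900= 0.00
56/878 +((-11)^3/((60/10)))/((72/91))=-53160023/189648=-280.31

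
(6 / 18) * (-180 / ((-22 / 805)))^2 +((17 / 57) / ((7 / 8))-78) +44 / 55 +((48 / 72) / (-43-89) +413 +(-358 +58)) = 20943572313011 / 1448370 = 14460098.12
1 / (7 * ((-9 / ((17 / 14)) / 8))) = -68 / 441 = -0.15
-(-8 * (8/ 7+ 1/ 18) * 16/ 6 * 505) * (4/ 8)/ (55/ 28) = 976064/ 297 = 3286.41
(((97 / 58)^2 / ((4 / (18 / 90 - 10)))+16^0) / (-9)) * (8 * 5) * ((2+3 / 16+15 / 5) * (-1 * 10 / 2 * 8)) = -163410815 / 30276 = -5397.37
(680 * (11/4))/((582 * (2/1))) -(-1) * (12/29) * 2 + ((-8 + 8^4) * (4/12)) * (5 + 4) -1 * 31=206509657/16878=12235.43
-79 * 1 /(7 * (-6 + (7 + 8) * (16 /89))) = 7031 /2058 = 3.42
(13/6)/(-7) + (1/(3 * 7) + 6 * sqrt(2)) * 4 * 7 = 43/42 + 168 * sqrt(2) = 238.61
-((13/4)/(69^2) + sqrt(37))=-sqrt(37) - 13/19044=-6.08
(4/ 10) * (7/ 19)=14/ 95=0.15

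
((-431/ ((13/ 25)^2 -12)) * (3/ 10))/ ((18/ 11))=592625/ 87972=6.74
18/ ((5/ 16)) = 288/ 5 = 57.60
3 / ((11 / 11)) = 3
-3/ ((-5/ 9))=27/ 5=5.40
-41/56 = -0.73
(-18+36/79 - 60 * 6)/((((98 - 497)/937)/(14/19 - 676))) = -119519840820/199633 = -598697.81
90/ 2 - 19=26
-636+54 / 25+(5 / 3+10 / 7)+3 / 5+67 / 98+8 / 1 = -4567739 / 7350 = -621.46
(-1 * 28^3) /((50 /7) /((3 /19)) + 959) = -460992 /21089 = -21.86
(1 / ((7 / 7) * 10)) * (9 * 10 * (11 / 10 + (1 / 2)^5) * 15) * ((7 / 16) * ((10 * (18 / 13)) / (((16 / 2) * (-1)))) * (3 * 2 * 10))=-23091075 / 3328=-6938.42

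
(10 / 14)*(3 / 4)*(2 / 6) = 5 / 28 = 0.18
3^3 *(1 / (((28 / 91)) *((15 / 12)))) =351 / 5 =70.20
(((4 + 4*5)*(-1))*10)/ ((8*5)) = -6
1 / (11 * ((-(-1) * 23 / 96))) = 96 / 253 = 0.38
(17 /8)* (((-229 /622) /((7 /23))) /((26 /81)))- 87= -86042643 /905632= -95.01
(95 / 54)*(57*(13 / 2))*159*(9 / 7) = 3730935 / 28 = 133247.68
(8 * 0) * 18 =0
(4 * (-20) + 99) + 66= 85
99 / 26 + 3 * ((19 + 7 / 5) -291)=-105039 / 130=-807.99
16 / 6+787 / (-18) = -739 / 18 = -41.06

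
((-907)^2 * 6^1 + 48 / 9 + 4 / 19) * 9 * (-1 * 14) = -11816543508 / 19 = -621923342.53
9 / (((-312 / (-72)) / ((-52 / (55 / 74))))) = -7992 / 55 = -145.31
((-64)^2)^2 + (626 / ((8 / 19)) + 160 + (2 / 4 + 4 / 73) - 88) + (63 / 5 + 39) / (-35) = 857395342739 / 51100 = 16778773.83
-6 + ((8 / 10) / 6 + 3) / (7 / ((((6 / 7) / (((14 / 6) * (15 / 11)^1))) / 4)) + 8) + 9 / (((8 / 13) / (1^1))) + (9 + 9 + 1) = 2043003 / 73880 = 27.65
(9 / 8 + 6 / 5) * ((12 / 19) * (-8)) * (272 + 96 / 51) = -5196096 / 1615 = -3217.40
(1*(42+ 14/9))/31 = 392/279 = 1.41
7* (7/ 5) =49/ 5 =9.80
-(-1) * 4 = 4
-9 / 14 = -0.64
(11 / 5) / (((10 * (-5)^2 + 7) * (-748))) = -1 / 87380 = -0.00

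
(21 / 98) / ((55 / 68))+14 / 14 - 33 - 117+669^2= 172253722 / 385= 447412.26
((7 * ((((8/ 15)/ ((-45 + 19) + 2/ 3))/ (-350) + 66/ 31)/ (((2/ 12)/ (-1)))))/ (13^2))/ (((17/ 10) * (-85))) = 13167372/ 3595918625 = 0.00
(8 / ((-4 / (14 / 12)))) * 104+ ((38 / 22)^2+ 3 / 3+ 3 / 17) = -238.51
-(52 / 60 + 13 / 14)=-377 / 210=-1.80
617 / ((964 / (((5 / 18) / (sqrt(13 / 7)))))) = 3085 * sqrt(91) / 225576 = 0.13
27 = 27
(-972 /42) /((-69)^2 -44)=-162 /33019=-0.00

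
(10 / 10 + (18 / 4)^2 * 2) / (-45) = -83 / 90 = -0.92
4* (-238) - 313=-1265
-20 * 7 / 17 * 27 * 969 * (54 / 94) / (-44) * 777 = 1130033835 / 517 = 2185752.10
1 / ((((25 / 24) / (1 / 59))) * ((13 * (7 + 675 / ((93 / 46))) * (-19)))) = -744 / 3849822275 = -0.00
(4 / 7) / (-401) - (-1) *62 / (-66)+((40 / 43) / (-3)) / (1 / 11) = -17333287 / 3983133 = -4.35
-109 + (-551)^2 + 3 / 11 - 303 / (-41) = 136878348 / 451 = 303499.66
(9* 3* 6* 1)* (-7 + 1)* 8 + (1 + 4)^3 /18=-7769.06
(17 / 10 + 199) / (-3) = -669 / 10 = -66.90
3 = 3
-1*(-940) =940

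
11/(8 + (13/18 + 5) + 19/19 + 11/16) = 1584/2219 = 0.71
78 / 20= 39 / 10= 3.90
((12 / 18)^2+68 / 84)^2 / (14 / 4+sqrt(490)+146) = 0.01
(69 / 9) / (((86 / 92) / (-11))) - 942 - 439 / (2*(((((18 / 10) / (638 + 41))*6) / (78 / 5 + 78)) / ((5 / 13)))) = -21406857 / 43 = -497833.88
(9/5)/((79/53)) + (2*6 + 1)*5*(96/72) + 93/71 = 89.18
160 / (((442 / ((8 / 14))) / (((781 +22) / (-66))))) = -2.52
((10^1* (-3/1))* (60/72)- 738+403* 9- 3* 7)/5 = 2843/5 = 568.60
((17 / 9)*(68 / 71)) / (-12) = -289 / 1917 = -0.15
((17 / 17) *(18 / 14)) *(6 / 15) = 18 / 35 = 0.51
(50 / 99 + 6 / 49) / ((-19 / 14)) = -6088 / 13167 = -0.46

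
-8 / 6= -4 / 3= -1.33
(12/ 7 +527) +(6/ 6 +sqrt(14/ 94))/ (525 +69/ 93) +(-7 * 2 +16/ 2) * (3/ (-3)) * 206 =31 * sqrt(329)/ 766006 +201329411/ 114086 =1764.72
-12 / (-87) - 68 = -1968 / 29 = -67.86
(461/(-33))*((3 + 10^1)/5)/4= -5993/660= -9.08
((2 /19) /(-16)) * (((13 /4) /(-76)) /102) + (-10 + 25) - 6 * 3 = -14139635 /4713216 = -3.00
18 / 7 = 2.57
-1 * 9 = -9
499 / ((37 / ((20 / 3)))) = 9980 / 111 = 89.91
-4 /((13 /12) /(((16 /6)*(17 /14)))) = -1088 /91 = -11.96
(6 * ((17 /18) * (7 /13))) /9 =119 /351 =0.34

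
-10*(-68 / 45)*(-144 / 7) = -2176 / 7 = -310.86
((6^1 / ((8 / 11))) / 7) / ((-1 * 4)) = -33 / 112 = -0.29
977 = 977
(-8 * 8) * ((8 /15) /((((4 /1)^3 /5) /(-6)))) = 16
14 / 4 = 7 / 2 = 3.50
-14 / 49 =-2 / 7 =-0.29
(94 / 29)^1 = 3.24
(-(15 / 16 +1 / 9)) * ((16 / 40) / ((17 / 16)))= -302 / 765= -0.39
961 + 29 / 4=3873 / 4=968.25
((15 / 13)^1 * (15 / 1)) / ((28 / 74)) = 8325 / 182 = 45.74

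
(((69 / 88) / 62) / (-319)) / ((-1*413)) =69 / 718811632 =0.00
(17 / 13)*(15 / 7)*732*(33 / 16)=1539945 / 364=4230.62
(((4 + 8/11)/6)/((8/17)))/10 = 221/1320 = 0.17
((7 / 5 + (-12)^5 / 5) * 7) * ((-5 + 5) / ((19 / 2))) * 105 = 0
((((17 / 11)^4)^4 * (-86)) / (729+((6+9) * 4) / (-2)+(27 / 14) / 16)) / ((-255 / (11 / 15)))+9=1379835147691158458381177 / 147188158891874818549425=9.37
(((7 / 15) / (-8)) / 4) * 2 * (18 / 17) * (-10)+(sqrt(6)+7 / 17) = 49 / 68+sqrt(6) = 3.17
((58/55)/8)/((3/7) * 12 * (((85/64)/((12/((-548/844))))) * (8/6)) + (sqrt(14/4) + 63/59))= -8104671623468/338872374125065 + 7047141472672 * sqrt(14)/338872374125065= 0.05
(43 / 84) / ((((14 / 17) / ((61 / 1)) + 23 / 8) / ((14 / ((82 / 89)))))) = 7937198 / 2947449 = 2.69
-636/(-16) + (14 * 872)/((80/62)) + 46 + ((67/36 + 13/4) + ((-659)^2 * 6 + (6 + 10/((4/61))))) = 470771381/180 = 2615396.56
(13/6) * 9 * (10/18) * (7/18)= 4.21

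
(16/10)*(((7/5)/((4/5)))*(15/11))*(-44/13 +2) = -756/143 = -5.29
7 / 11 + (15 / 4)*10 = 839 / 22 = 38.14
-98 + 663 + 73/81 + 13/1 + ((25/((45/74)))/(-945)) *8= 578.55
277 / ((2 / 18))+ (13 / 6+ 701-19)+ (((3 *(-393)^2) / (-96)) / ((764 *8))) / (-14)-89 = 3088.22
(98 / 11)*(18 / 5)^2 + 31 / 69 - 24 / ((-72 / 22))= 779521 / 6325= 123.24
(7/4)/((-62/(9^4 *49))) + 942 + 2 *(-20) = -2026727/248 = -8172.29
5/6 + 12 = 77/6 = 12.83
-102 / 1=-102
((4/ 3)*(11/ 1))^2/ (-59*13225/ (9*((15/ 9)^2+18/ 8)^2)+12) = -15856324/ 251924553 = -0.06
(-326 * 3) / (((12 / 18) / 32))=-46944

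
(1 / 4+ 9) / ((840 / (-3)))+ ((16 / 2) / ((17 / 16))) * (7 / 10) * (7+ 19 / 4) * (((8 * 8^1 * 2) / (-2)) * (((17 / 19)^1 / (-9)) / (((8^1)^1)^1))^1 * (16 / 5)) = 150897773 / 957600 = 157.58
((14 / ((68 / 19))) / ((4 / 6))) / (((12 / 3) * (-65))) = -399 / 17680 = -0.02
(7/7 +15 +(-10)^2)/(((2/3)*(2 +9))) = 174/11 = 15.82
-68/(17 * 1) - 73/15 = -133/15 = -8.87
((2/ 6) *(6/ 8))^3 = 1/ 64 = 0.02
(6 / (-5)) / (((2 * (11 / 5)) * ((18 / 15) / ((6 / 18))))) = -5 / 66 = -0.08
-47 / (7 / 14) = -94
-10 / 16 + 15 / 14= 25 / 56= 0.45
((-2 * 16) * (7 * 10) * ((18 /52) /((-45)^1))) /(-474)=-112 /3081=-0.04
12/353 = 0.03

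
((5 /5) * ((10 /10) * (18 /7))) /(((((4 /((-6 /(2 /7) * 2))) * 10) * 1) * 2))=-27 /20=-1.35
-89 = -89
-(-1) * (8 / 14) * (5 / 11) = 20 / 77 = 0.26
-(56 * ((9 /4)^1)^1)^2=-15876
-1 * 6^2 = -36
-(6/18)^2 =-1/9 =-0.11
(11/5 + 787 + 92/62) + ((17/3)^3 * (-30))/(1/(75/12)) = -33327.37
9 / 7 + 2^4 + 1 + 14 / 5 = 738 / 35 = 21.09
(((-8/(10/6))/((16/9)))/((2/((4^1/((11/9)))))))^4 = 3486784401/9150625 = 381.04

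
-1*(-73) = 73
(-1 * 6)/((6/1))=-1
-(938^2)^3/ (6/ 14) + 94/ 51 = -81052047760145986402/ 51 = -1589255838434235027.49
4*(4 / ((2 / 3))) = 24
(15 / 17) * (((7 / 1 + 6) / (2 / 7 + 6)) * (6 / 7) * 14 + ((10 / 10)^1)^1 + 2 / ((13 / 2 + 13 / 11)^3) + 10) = 28529955030 / 902613283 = 31.61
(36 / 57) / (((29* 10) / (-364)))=-2184 / 2755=-0.79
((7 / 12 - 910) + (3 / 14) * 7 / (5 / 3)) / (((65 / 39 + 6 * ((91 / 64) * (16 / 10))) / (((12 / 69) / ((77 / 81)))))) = -17661564 / 1627549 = -10.85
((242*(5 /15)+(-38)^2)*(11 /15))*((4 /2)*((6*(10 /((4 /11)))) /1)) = 1106908 /3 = 368969.33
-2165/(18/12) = -4330/3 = -1443.33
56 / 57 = 0.98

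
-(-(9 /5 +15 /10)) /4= 33 /40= 0.82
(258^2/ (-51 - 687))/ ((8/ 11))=-20339/ 164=-124.02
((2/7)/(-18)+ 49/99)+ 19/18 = 709/462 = 1.53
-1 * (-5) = 5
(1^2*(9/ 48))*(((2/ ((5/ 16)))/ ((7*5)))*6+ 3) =2151/ 2800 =0.77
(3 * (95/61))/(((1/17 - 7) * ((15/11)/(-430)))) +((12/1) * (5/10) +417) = 2286272/3599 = 635.25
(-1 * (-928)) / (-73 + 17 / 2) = -1856 / 129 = -14.39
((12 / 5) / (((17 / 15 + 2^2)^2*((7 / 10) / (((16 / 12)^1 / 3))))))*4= 9600 / 41503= 0.23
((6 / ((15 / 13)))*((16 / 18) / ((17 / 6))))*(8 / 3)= 3328 / 765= 4.35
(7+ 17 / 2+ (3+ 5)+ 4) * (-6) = -165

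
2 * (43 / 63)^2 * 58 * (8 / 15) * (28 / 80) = 428968 / 42525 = 10.09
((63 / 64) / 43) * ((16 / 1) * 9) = 567 / 172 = 3.30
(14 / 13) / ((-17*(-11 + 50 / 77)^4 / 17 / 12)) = -5905710888 / 5245376157853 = -0.00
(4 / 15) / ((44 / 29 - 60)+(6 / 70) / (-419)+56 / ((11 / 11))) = -340228 / 3167901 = -0.11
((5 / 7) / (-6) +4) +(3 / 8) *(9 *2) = 893 / 84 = 10.63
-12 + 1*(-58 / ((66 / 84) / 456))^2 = 137101352532 / 121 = 1133069029.19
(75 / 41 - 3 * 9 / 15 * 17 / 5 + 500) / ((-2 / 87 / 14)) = -309434118 / 1025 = -301886.94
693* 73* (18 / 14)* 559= 36359037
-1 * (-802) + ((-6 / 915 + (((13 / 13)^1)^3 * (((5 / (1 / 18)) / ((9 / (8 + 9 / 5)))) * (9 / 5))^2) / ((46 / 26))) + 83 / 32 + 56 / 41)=846453246049 / 46018400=18393.80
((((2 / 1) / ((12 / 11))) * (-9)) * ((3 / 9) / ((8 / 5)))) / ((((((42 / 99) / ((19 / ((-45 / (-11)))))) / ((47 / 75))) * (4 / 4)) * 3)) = -1188583 / 151200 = -7.86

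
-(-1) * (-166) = -166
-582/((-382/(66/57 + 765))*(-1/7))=-29652609/3629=-8171.01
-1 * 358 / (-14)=179 / 7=25.57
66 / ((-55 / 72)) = -432 / 5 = -86.40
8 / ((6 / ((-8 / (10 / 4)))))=-4.27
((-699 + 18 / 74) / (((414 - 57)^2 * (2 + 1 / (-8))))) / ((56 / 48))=-137888 / 55015485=-0.00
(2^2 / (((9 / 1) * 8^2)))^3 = 1 / 2985984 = 0.00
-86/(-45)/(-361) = -86/16245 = -0.01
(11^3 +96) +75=1502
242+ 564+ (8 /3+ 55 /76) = 184541 /228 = 809.39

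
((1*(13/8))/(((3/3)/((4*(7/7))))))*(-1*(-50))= 325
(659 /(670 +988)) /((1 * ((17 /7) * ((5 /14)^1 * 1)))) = 32291 /70465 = 0.46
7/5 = 1.40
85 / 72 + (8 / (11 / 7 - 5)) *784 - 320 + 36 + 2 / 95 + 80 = -13899781 / 6840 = -2032.13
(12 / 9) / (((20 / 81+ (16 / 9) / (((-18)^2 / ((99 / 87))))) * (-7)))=-2349 / 3122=-0.75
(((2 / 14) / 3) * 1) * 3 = 0.14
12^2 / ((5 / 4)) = 576 / 5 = 115.20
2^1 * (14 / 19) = 28 / 19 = 1.47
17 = 17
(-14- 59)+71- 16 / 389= -794 / 389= -2.04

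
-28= -28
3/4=0.75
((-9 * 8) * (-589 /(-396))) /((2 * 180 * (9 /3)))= -589 /5940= -0.10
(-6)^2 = 36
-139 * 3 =-417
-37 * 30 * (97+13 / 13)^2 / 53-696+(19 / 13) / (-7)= -973457855 / 4823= -201836.59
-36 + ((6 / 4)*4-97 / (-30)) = -803 / 30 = -26.77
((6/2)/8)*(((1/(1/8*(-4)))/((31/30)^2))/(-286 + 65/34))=22950/9282299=0.00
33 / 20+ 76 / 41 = 2873 / 820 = 3.50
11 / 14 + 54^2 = 40835 / 14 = 2916.79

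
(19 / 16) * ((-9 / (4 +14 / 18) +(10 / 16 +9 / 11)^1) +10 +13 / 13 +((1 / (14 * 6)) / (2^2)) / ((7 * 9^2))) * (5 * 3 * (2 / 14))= 90395964745 / 3364187904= 26.87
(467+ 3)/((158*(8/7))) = 1645/632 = 2.60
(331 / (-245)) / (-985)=331 / 241325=0.00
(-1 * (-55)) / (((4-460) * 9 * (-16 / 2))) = 55 / 32832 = 0.00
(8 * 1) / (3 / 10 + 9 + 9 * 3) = 80 / 363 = 0.22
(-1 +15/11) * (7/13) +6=6.20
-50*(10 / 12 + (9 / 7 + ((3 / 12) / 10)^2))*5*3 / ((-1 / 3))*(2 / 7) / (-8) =-1068315 / 6272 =-170.33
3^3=27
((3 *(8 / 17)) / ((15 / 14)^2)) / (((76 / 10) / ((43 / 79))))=33712 / 382755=0.09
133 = 133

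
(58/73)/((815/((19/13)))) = 1102/773435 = 0.00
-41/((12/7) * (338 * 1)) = -287/4056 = -0.07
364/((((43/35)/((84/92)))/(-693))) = -185405220/989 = -187467.36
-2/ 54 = -1/ 27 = -0.04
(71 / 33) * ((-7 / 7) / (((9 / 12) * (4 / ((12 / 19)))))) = -284 / 627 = -0.45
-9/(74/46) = -207/37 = -5.59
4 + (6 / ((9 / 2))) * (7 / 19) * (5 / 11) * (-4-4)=1388 / 627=2.21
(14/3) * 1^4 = 14/3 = 4.67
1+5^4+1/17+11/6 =64045/102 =627.89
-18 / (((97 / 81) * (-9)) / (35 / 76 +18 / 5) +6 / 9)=124983 / 13801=9.06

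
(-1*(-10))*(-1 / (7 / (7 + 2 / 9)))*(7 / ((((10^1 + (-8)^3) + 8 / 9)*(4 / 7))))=455 / 1804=0.25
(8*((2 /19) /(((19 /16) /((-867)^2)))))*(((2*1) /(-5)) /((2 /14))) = -2694053376 /1805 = -1492550.35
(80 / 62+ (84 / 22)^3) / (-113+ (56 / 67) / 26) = -2046822128 / 4059876095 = -0.50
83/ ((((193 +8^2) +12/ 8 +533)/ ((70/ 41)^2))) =813400/ 2661023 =0.31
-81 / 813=-27 / 271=-0.10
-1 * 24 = -24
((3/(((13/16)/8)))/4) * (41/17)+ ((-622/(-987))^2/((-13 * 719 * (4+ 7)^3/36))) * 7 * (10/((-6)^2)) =524201484439288/29433064684023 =17.81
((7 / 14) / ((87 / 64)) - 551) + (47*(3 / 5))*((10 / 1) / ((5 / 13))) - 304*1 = -52823 / 435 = -121.43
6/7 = 0.86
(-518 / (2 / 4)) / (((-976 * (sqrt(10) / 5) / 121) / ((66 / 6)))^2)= -2294171495 / 476288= -4816.77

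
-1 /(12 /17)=-17 /12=-1.42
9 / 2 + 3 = 15 / 2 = 7.50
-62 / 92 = -31 / 46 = -0.67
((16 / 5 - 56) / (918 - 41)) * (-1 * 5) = 264 / 877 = 0.30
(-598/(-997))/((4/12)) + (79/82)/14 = 2138275/1144556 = 1.87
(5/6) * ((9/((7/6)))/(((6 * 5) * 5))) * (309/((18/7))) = 103/20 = 5.15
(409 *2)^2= 669124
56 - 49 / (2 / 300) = -7294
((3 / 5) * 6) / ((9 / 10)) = 4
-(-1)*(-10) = -10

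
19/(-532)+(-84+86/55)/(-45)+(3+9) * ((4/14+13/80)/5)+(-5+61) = 145708/2475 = 58.87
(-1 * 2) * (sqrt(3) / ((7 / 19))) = -38 * sqrt(3) / 7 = -9.40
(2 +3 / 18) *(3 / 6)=13 / 12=1.08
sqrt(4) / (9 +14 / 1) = 2 / 23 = 0.09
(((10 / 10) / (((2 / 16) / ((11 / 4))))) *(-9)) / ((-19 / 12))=2376 / 19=125.05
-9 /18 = -1 /2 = -0.50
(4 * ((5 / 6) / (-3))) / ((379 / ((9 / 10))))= -1 / 379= -0.00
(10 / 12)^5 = 3125 / 7776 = 0.40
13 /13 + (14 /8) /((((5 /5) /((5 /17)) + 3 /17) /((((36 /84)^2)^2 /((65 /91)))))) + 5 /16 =79581 /59584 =1.34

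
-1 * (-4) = 4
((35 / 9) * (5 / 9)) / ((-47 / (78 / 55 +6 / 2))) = -105 / 517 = -0.20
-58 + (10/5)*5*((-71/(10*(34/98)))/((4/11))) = -42213/68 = -620.78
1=1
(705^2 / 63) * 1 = 55225 / 7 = 7889.29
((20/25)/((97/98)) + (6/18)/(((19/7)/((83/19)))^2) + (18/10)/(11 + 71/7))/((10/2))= 49301412881/140316620700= 0.35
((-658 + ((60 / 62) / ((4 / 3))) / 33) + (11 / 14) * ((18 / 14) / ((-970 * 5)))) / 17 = -106643332409 / 2755314100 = -38.70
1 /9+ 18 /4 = 83 /18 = 4.61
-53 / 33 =-1.61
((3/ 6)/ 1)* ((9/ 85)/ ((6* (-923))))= -3/ 313820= -0.00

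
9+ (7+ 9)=25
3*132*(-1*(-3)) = 1188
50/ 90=5/ 9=0.56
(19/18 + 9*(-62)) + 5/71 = -711685/1278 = -556.87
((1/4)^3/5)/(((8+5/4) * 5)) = 0.00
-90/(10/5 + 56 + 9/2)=-1.44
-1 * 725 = -725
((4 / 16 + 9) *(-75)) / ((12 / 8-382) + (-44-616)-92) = 185 / 302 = 0.61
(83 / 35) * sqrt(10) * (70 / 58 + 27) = 67894 * sqrt(10) / 1015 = 211.53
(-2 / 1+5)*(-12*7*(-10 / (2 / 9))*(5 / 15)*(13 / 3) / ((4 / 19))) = 77805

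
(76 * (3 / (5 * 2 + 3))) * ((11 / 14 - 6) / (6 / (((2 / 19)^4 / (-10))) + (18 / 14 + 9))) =0.00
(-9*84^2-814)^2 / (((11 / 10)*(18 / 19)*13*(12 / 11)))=279912027.62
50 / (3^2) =50 / 9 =5.56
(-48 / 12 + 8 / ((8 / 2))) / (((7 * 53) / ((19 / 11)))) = -38 / 4081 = -0.01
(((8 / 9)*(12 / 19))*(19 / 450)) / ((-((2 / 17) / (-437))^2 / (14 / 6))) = -1545321148 / 2025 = -763121.55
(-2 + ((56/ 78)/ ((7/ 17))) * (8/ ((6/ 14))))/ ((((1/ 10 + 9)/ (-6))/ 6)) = -142960/ 1183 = -120.85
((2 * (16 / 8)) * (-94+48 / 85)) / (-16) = 3971 / 170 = 23.36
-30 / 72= -0.42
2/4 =0.50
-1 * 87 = -87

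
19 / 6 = 3.17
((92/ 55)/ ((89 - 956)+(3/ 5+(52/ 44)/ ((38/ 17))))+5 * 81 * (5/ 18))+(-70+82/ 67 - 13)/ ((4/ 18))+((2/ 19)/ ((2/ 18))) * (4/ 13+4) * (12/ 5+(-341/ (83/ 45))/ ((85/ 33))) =-113802053702831018/ 211284871148845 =-538.62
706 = 706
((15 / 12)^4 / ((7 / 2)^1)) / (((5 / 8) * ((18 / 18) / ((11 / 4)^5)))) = 20131375 / 114688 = 175.53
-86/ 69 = -1.25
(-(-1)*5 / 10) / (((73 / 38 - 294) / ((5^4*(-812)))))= 868.77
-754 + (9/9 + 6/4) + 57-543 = -2475/2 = -1237.50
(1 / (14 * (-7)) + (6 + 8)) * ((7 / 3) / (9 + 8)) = 457 / 238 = 1.92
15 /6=5 /2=2.50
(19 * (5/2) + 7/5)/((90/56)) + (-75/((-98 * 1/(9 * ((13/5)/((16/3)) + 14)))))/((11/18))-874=-440009357/646800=-680.29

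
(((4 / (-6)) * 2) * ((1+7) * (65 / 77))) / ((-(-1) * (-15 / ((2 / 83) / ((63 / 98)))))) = 1664 / 73953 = 0.02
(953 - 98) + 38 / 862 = 368524 / 431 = 855.04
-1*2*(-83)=166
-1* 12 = -12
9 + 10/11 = 109/11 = 9.91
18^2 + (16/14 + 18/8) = 9167/28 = 327.39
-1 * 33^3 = -35937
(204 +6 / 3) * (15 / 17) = 3090 / 17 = 181.76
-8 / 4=-2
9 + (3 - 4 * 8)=-20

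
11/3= 3.67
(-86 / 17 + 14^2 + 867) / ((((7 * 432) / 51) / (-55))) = -329725 / 336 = -981.32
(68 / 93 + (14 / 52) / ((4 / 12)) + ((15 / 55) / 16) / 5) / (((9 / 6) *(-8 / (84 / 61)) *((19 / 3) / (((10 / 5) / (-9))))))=11486069 / 1849624920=0.01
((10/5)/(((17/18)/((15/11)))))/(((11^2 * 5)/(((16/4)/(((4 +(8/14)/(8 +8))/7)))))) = 84672/2556851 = 0.03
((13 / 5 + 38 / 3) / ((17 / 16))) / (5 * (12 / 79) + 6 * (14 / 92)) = 6657488 / 774945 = 8.59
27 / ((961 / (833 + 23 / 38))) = 855279 / 36518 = 23.42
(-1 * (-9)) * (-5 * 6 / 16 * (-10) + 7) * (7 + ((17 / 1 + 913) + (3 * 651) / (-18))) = 192004.88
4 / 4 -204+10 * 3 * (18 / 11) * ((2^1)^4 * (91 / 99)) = 62797 / 121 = 518.98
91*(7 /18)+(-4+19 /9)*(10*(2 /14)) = 1373 /42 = 32.69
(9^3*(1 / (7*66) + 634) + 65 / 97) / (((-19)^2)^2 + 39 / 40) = 138083360980 / 38934993251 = 3.55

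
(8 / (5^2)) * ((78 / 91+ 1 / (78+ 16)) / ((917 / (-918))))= -0.28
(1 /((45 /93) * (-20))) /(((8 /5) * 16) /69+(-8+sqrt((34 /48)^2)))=1426 /95505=0.01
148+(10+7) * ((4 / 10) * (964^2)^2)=29362095891684 / 5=5872419178336.80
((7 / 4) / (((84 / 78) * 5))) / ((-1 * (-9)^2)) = -0.00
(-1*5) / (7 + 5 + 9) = -5 / 21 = -0.24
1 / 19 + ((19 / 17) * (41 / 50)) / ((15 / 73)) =1093223 / 242250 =4.51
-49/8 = -6.12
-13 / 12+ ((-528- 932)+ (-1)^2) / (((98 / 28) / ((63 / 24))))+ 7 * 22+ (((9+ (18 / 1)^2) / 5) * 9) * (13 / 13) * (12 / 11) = -47428 / 165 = -287.44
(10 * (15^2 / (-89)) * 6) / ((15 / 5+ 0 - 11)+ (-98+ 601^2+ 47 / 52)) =-702000 / 1671151843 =-0.00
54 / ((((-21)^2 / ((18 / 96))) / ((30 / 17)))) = 135 / 3332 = 0.04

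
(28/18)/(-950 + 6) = -7/4248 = -0.00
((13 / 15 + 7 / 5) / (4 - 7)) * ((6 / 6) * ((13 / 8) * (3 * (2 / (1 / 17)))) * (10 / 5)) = -3757 / 15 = -250.47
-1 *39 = -39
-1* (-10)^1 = 10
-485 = -485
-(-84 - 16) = 100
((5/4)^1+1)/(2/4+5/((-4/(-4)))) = 9/22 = 0.41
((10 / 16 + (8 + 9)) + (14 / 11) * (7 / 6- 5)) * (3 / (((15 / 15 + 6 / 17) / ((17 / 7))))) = 972485 / 14168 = 68.64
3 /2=1.50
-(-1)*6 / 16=3 / 8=0.38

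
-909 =-909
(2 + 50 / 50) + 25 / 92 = 301 / 92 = 3.27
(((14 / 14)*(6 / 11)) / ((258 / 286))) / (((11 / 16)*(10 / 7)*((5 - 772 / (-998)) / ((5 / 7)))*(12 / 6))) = 51896 / 1362713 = 0.04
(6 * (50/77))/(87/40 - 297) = -4000/302687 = -0.01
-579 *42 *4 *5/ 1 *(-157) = 76358520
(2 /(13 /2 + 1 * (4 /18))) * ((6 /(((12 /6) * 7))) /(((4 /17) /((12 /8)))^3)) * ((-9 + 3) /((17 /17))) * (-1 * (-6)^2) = 96702579 /13552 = 7135.67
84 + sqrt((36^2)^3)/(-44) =-10740/11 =-976.36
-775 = -775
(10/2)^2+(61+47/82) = 7099/82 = 86.57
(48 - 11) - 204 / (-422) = 7909 / 211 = 37.48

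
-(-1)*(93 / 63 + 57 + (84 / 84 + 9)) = 1438 / 21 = 68.48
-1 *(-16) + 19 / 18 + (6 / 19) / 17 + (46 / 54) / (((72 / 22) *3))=16163297 / 941868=17.16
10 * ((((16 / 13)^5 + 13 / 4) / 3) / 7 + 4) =668877805 / 15594306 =42.89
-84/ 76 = -21/ 19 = -1.11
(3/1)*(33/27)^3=1331/243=5.48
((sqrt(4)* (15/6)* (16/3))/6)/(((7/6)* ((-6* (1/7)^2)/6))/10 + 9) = 5600/11337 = 0.49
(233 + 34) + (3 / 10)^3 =267027 / 1000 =267.03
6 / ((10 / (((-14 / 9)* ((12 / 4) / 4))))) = -7 / 10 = -0.70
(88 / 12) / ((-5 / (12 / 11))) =-8 / 5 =-1.60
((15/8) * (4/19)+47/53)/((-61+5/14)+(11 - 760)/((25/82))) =-0.00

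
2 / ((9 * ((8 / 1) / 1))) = 1 / 36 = 0.03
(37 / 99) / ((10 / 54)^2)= 2997 / 275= 10.90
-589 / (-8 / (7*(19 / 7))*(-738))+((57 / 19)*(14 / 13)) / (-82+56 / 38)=-12627799 / 6523920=-1.94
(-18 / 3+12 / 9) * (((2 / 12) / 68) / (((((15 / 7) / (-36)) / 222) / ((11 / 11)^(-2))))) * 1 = 3626 / 85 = 42.66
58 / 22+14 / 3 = 241 / 33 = 7.30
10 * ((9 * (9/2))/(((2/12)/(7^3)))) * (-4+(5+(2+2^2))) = 5834430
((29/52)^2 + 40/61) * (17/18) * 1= 2710837/2968992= 0.91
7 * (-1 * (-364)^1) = 2548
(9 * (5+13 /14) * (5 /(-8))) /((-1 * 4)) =3735 /448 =8.34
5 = 5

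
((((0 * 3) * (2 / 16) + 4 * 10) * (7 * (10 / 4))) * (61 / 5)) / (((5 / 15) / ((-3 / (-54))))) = 4270 / 3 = 1423.33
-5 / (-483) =5 / 483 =0.01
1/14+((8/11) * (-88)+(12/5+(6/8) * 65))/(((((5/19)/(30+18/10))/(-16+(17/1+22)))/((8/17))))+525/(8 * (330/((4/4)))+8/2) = -660988942471/39329500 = -16806.44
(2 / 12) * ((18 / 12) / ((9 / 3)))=1 / 12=0.08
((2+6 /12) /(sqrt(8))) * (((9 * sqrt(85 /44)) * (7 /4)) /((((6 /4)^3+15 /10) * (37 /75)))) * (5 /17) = 2.37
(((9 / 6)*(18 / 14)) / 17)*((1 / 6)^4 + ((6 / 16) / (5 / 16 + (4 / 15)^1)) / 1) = 116779 / 1587936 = 0.07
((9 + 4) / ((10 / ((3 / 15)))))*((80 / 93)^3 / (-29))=-133120 / 23326353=-0.01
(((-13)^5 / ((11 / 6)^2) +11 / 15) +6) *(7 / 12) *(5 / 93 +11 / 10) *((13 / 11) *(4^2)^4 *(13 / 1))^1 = -74853986929.47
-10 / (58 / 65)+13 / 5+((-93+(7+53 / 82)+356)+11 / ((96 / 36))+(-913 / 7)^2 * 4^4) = 10149622940109 / 2330440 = 4355238.90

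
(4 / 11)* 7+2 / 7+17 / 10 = 3489 / 770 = 4.53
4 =4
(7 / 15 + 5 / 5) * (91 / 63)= 286 / 135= 2.12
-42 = -42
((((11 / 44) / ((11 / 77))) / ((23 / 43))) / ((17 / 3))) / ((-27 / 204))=-301 / 69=-4.36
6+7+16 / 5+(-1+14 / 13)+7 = 1513 / 65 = 23.28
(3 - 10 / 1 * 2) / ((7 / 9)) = -153 / 7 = -21.86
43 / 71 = 0.61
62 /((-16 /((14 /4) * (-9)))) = 1953 /16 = 122.06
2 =2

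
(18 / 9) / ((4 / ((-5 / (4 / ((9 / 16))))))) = -45 / 128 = -0.35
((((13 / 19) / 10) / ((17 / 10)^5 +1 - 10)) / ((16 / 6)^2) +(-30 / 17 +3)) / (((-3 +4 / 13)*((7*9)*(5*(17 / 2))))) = -276978299 / 1613910052650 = -0.00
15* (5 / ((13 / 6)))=450 / 13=34.62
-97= -97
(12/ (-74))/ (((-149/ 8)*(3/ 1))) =16/ 5513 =0.00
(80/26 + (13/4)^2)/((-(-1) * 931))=2837/193648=0.01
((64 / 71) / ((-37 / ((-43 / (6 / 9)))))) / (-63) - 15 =-828881 / 55167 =-15.02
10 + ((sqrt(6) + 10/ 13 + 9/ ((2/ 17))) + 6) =sqrt(6) + 2425/ 26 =95.72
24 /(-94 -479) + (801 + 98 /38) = 2916036 /3629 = 803.54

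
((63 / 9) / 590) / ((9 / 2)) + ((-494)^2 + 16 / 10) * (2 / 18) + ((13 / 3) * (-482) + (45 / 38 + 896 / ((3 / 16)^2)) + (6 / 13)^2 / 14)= 6028996425931 / 119352870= 50514.05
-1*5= -5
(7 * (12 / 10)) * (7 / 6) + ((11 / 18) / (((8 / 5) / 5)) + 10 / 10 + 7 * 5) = 34351 / 720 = 47.71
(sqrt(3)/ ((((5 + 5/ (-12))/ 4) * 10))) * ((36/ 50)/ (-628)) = -108 * sqrt(3)/ 1079375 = -0.00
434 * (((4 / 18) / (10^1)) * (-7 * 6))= -6076 / 15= -405.07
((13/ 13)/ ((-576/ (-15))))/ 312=0.00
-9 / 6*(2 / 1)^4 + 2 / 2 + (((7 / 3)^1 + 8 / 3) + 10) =-8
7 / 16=0.44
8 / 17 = 0.47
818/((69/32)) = 26176/69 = 379.36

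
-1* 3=-3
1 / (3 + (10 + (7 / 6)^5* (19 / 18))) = 139968 / 2138917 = 0.07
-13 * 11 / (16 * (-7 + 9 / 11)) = 1573 / 1088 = 1.45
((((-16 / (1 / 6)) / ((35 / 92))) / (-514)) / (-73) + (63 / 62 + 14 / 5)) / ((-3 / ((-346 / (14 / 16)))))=214639091816 / 427469385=502.12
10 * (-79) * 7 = -5530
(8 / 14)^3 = 64 / 343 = 0.19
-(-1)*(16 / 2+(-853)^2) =727617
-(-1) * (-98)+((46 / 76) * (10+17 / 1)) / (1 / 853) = 13841.82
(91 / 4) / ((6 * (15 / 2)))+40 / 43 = 11113 / 7740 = 1.44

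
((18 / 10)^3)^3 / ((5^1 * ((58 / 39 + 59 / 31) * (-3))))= -156130457067 / 40029296875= -3.90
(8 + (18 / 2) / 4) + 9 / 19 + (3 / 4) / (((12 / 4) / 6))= 929 / 76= 12.22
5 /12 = 0.42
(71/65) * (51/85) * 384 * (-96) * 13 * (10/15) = -5234688/25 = -209387.52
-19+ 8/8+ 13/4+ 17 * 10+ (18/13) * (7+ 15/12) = 8667/52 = 166.67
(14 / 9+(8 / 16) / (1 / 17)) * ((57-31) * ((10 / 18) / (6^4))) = 11765 / 104976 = 0.11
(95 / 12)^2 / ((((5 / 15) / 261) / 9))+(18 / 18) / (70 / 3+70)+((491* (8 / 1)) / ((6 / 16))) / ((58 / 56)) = 22010449717 / 48720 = 451774.42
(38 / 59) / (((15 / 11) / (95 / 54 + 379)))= 4297249 / 23895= 179.84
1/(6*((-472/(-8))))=0.00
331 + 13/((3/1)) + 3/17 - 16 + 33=17978/51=352.51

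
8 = 8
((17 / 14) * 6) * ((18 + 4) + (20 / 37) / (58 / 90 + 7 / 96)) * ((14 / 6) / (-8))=-7392127 / 152884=-48.35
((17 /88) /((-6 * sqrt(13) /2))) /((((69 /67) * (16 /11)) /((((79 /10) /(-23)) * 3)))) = 89981 * sqrt(13) /26407680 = 0.01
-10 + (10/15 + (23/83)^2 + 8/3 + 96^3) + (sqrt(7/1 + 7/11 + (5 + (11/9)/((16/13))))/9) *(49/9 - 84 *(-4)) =884869.47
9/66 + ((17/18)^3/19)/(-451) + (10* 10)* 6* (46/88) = 15680601379/49974408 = 313.77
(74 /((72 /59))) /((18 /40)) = 134.75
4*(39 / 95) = 1.64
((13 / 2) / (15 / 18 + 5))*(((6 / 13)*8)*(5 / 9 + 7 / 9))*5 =192 / 7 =27.43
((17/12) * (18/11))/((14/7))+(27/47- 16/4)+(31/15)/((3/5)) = 1.18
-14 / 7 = -2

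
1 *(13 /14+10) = 153 /14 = 10.93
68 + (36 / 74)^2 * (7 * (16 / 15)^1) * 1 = 477556 / 6845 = 69.77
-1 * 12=-12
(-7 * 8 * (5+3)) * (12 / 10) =-2688 / 5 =-537.60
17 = 17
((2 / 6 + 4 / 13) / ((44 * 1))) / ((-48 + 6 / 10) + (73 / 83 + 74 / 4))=-10375 / 19954506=-0.00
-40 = -40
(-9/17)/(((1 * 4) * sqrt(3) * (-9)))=sqrt(3)/204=0.01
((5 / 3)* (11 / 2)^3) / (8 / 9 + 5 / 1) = 19965 / 424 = 47.09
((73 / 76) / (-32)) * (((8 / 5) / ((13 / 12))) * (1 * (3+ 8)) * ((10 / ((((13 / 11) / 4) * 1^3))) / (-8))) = 26499 / 12844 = 2.06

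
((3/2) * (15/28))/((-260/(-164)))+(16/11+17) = 151843/8008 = 18.96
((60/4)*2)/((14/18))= 270/7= 38.57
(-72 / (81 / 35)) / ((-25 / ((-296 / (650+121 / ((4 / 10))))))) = -33152 / 85725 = -0.39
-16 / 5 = -3.20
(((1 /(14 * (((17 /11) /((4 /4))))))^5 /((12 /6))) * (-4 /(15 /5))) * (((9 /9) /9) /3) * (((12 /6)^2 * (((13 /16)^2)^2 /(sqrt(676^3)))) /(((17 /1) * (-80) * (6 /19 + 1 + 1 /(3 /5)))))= 0.00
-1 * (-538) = 538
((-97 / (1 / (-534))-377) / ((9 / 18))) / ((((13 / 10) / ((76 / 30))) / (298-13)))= 742519240 / 13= 57116864.62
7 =7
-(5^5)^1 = -3125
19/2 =9.50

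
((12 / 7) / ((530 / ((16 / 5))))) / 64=3 / 18550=0.00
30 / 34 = 15 / 17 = 0.88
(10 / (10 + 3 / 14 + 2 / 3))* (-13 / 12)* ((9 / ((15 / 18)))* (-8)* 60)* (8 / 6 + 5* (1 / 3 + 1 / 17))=132088320 / 7769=17001.97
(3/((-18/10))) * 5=-25/3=-8.33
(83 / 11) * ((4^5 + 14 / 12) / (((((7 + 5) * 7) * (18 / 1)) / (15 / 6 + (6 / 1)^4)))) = 189407743 / 28512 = 6643.09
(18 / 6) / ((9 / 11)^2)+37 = 1120 / 27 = 41.48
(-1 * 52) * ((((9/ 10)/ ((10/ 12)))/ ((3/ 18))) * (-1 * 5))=8424/ 5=1684.80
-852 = -852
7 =7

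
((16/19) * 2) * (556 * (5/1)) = 88960/19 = 4682.11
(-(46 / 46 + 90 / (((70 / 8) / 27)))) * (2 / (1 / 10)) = -39020 / 7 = -5574.29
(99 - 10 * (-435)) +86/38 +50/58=2453121/551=4452.13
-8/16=-0.50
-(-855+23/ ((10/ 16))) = 4091/ 5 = 818.20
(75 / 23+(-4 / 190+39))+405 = 977219 / 2185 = 447.24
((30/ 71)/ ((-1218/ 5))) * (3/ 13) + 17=3185198/ 187369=17.00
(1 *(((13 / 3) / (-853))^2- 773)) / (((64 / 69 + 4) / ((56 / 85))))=-1629956157368 / 15770925075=-103.35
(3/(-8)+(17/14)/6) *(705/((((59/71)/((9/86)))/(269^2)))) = -315116597385/284144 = -1109003.17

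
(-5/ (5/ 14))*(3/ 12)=-3.50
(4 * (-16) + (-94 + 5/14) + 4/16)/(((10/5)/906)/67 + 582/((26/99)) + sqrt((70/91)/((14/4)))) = -380102399274591513/5351806591202629228 + 52775506768491 * sqrt(455)/74925292276836809192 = -0.07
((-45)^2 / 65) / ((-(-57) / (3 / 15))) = 27 / 247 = 0.11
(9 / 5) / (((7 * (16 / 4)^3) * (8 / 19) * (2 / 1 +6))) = 171 / 143360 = 0.00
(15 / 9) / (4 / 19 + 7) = 95 / 411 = 0.23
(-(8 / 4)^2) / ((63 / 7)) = -4 / 9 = -0.44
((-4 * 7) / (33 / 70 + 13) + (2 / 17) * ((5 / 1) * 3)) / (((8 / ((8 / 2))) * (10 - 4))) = -2515 / 96186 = -0.03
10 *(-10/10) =-10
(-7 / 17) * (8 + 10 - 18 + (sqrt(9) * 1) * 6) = -126 / 17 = -7.41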